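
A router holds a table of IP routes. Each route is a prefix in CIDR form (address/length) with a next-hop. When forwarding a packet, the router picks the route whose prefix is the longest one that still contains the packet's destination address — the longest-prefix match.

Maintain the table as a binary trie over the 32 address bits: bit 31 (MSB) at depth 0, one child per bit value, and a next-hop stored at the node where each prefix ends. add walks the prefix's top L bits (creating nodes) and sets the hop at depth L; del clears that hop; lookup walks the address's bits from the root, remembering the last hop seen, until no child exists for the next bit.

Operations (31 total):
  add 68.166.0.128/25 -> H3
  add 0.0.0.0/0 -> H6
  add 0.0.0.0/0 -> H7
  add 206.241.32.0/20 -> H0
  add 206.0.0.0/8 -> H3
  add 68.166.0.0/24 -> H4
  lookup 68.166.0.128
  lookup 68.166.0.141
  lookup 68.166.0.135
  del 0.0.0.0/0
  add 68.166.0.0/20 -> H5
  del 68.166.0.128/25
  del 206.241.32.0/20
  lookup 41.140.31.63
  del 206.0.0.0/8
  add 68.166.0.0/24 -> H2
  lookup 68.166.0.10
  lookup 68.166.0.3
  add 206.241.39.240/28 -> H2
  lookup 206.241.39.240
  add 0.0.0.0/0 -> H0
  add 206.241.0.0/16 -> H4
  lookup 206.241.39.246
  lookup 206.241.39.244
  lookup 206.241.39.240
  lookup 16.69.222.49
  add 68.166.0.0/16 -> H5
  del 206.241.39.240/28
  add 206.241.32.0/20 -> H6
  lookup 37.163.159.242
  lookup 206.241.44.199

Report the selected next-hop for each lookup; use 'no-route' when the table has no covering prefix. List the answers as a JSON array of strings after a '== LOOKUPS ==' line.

Process each operation:
  + 68.166.0.128/25 (H3) depth=25
  + 0.0.0.0/0 (H6) depth=0
  + 0.0.0.0/0 (H7) depth=0
  + 206.241.32.0/20 (H0) depth=20
  + 206.0.0.0/8 (H3) depth=8
  + 68.166.0.0/24 (H4) depth=24
  lookup 68.166.0.128: bits 0100010010100110000000001 walk d0:H7→d1:-→d2:-→d3:-→d4:-→d5:-→d6:-→d7:-→d8:-→d9:-→d10:-→d11:-→d12:-→d13:-→d14:-→d15:-→d16:-→d17:-→d18:-→d19:-→d20:-→d21:-→d22:-→d23:-→d24:H4→d25:H3 -> H3
  lookup 68.166.0.141: bits 0100010010100110000000001 walk d0:H7→d1:-→d2:-→d3:-→d4:-→d5:-→d6:-→d7:-→d8:-→d9:-→d10:-→d11:-→d12:-→d13:-→d14:-→d15:-→d16:-→d17:-→d18:-→d19:-→d20:-→d21:-→d22:-→d23:-→d24:H4→d25:H3 -> H3
  lookup 68.166.0.135: bits 0100010010100110000000001 walk d0:H7→d1:-→d2:-→d3:-→d4:-→d5:-→d6:-→d7:-→d8:-→d9:-→d10:-→d11:-→d12:-→d13:-→d14:-→d15:-→d16:-→d17:-→d18:-→d19:-→d20:-→d21:-→d22:-→d23:-→d24:H4→d25:H3 -> H3
  - 0.0.0.0/0 clear@0
  + 68.166.0.0/20 (H5) depth=20
  - 68.166.0.128/25 clear@25
  - 206.241.32.0/20 clear@20
  lookup 41.140.31.63: bits 0 walk d0:-→d1:- -> no-route
  - 206.0.0.0/8 clear@8
  + 68.166.0.0/24 (H2) depth=24
  lookup 68.166.0.10: bits 010001001010011000000000 walk d0:-→d1:-→d2:-→d3:-→d4:-→d5:-→d6:-→d7:-→d8:-→d9:-→d10:-→d11:-→d12:-→d13:-→d14:-→d15:-→d16:-→d17:-→d18:-→d19:-→d20:H5→d21:-→d22:-→d23:-→d24:H2 -> H2
  lookup 68.166.0.3: bits 010001001010011000000000 walk d0:-→d1:-→d2:-→d3:-→d4:-→d5:-→d6:-→d7:-→d8:-→d9:-→d10:-→d11:-→d12:-→d13:-→d14:-→d15:-→d16:-→d17:-→d18:-→d19:-→d20:H5→d21:-→d22:-→d23:-→d24:H2 -> H2
  + 206.241.39.240/28 (H2) depth=28
  lookup 206.241.39.240: bits 1100111011110001001001111111 walk d0:-→d1:-→d2:-→d3:-→d4:-→d5:-→d6:-→d7:-→d8:-→d9:-→d10:-→d11:-→d12:-→d13:-→d14:-→d15:-→d16:-→d17:-→d18:-→d19:-→d20:-→d21:-→d22:-→d23:-→d24:-→d25:-→d26:-→d27:-→d28:H2 -> H2
  + 0.0.0.0/0 (H0) depth=0
  + 206.241.0.0/16 (H4) depth=16
  lookup 206.241.39.246: bits 1100111011110001001001111111 walk d0:H0→d1:-→d2:-→d3:-→d4:-→d5:-→d6:-→d7:-→d8:-→d9:-→d10:-→d11:-→d12:-→d13:-→d14:-→d15:-→d16:H4→d17:-→d18:-→d19:-→d20:-→d21:-→d22:-→d23:-→d24:-→d25:-→d26:-→d27:-→d28:H2 -> H2
  lookup 206.241.39.244: bits 1100111011110001001001111111 walk d0:H0→d1:-→d2:-→d3:-→d4:-→d5:-→d6:-→d7:-→d8:-→d9:-→d10:-→d11:-→d12:-→d13:-→d14:-→d15:-→d16:H4→d17:-→d18:-→d19:-→d20:-→d21:-→d22:-→d23:-→d24:-→d25:-→d26:-→d27:-→d28:H2 -> H2
  lookup 206.241.39.240: bits 1100111011110001001001111111 walk d0:H0→d1:-→d2:-→d3:-→d4:-→d5:-→d6:-→d7:-→d8:-→d9:-→d10:-→d11:-→d12:-→d13:-→d14:-→d15:-→d16:H4→d17:-→d18:-→d19:-→d20:-→d21:-→d22:-→d23:-→d24:-→d25:-→d26:-→d27:-→d28:H2 -> H2
  lookup 16.69.222.49: bits 0 walk d0:H0→d1:- -> H0
  + 68.166.0.0/16 (H5) depth=16
  - 206.241.39.240/28 clear@28
  + 206.241.32.0/20 (H6) depth=20
  lookup 37.163.159.242: bits 0 walk d0:H0→d1:- -> H0
  lookup 206.241.44.199: bits 11001110111100010010 walk d0:H0→d1:-→d2:-→d3:-→d4:-→d5:-→d6:-→d7:-→d8:-→d9:-→d10:-→d11:-→d12:-→d13:-→d14:-→d15:-→d16:H4→d17:-→d18:-→d19:-→d20:H6 -> H6

== LOOKUPS ==
["H3","H3","H3","no-route","H2","H2","H2","H2","H2","H2","H0","H0","H6"]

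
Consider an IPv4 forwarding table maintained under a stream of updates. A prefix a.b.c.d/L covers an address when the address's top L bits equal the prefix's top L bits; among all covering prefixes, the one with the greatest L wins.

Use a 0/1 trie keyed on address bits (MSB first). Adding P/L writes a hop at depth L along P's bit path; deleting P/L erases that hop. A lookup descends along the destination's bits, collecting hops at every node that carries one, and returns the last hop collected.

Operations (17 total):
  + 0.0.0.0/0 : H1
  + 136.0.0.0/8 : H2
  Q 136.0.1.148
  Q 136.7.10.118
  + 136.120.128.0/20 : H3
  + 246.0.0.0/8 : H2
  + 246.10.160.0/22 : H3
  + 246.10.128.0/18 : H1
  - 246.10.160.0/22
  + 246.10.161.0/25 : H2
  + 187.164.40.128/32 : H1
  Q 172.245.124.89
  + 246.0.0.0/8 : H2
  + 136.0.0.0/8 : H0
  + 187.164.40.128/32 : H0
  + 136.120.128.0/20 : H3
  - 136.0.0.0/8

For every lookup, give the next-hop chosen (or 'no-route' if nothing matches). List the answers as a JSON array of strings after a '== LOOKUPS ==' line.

Trace:
  + 0.0.0.0/0 (H1) depth=0
  + 136.0.0.0/8 (H2) depth=8
  Q 136.0.1.148: descend 10001000 ; hops seen [H1,H2] ; pick H2
  Q 136.7.10.118: descend 10001000 ; hops seen [H1,H2] ; pick H2
  + 136.120.128.0/20 (H3) depth=20
  + 246.0.0.0/8 (H2) depth=8
  + 246.10.160.0/22 (H3) depth=22
  + 246.10.128.0/18 (H1) depth=18
  - 246.10.160.0/22 clear@22
  + 246.10.161.0/25 (H2) depth=25
  + 187.164.40.128/32 (H1) depth=32
  Q 172.245.124.89: descend 101 ; hops seen [H1] ; pick H1
  + 246.0.0.0/8 (H2) depth=8
  + 136.0.0.0/8 (H0) depth=8
  + 187.164.40.128/32 (H0) depth=32
  + 136.120.128.0/20 (H3) depth=20
  - 136.0.0.0/8 clear@8

== LOOKUPS ==
["H2","H2","H1"]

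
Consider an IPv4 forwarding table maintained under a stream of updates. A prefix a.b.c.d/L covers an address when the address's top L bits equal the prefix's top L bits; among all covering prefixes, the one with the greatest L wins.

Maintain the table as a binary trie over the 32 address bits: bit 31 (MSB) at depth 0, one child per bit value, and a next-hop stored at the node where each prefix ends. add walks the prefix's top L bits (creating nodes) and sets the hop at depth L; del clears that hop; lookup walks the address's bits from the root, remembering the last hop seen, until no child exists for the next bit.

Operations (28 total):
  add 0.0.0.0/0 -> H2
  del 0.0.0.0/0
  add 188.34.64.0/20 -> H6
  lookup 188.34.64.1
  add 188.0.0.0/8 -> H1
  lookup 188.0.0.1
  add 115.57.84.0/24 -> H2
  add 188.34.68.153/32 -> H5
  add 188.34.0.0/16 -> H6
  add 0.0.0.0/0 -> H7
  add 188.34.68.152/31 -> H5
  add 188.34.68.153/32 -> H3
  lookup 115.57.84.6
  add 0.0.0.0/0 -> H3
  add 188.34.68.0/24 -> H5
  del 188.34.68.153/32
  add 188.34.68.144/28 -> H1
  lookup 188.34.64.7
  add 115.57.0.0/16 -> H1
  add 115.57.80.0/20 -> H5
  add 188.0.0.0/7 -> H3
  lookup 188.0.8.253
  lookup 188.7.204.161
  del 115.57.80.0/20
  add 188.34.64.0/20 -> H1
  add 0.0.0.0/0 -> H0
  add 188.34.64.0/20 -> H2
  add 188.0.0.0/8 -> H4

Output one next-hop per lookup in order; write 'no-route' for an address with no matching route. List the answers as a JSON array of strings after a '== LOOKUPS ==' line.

Trace:
  add 0.0.0.0/0 -> H2 at depth 0
  del 0.0.0.0/0 (clear depth 0)
  add 188.34.64.0/20 -> H6 at depth 20
  ? 188.34.64.1  path d0:-→d1:-→d2:-→d3:-→d4:-→d5:-→d6:-→d7:-→d8:-→d9:-→d10:-→d11:-→d12:-→d13:-→d14:-→d15:-→d16:-→d17:-→d18:-→d19:-→d20:H6  best=H6
  add 188.0.0.0/8 -> H1 at depth 8
  ? 188.0.0.1  path d0:-→d1:-→d2:-→d3:-→d4:-→d5:-→d6:-→d7:-→d8:H1→d9:-→d10:-  best=H1
  add 115.57.84.0/24 -> H2 at depth 24
  add 188.34.68.153/32 -> H5 at depth 32
  add 188.34.0.0/16 -> H6 at depth 16
  add 0.0.0.0/0 -> H7 at depth 0
  add 188.34.68.152/31 -> H5 at depth 31
  add 188.34.68.153/32 -> H3 at depth 32
  ? 115.57.84.6  path d0:H7→d1:-→d2:-→d3:-→d4:-→d5:-→d6:-→d7:-→d8:-→d9:-→d10:-→d11:-→d12:-→d13:-→d14:-→d15:-→d16:-→d17:-→d18:-→d19:-→d20:-→d21:-→d22:-→d23:-→d24:H2  best=H2
  add 0.0.0.0/0 -> H3 at depth 0
  add 188.34.68.0/24 -> H5 at depth 24
  del 188.34.68.153/32 (clear depth 32)
  add 188.34.68.144/28 -> H1 at depth 28
  ? 188.34.64.7  path d0:H3→d1:-→d2:-→d3:-→d4:-→d5:-→d6:-→d7:-→d8:H1→d9:-→d10:-→d11:-→d12:-→d13:-→d14:-→d15:-→d16:H6→d17:-→d18:-→d19:-→d20:H6→d21:-  best=H6
  add 115.57.0.0/16 -> H1 at depth 16
  add 115.57.80.0/20 -> H5 at depth 20
  add 188.0.0.0/7 -> H3 at depth 7
  ? 188.0.8.253  path d0:H3→d1:-→d2:-→d3:-→d4:-→d5:-→d6:-→d7:H3→d8:H1→d9:-→d10:-  best=H1
  ? 188.7.204.161  path d0:H3→d1:-→d2:-→d3:-→d4:-→d5:-→d6:-→d7:H3→d8:H1→d9:-→d10:-  best=H1
  del 115.57.80.0/20 (clear depth 20)
  add 188.34.64.0/20 -> H1 at depth 20
  add 0.0.0.0/0 -> H0 at depth 0
  add 188.34.64.0/20 -> H2 at depth 20
  add 188.0.0.0/8 -> H4 at depth 8

== LOOKUPS ==
["H6","H1","H2","H6","H1","H1"]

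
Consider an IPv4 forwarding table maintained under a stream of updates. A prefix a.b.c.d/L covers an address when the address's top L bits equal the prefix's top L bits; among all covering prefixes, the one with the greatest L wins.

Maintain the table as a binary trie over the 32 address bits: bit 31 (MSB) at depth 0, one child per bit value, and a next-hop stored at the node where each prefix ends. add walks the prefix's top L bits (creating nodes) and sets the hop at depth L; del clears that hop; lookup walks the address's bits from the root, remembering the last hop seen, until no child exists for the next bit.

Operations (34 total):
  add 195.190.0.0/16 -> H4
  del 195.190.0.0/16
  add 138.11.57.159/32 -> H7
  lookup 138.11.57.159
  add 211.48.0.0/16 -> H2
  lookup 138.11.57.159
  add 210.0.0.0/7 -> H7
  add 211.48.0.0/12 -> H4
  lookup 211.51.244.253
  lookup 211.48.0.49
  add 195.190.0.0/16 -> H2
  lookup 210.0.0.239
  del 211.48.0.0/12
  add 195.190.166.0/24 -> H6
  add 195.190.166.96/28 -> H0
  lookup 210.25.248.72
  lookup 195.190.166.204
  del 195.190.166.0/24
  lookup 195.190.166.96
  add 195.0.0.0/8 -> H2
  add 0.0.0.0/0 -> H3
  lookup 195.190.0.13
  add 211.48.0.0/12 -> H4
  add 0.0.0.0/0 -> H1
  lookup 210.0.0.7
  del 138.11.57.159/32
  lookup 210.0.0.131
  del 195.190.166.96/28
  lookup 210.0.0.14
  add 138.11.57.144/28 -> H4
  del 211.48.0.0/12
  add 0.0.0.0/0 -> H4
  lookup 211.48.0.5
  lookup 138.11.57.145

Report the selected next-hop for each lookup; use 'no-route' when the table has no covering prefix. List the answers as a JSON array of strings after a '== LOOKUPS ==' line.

Process each operation:
  + 195.190.0.0/16 (H4) depth=16
  del 195.190.0.0/16 (clear depth 16)
  + 138.11.57.159/32 (H7) depth=32
  ? 138.11.57.159  path d0:-→d1:-→d2:-→d3:-→d4:-→d5:-→d6:-→d7:-→d8:-→d9:-→d10:-→d11:-→d12:-→d13:-→d14:-→d15:-→d16:-→d17:-→d18:-→d19:-→d20:-→d21:-→d22:-→d23:-→d24:-→d25:-→d26:-→d27:-→d28:-→d29:-→d30:-→d31:-→d32:H7  best=H7
  + 211.48.0.0/16 (H2) depth=16
  ? 138.11.57.159  path d0:-→d1:-→d2:-→d3:-→d4:-→d5:-→d6:-→d7:-→d8:-→d9:-→d10:-→d11:-→d12:-→d13:-→d14:-→d15:-→d16:-→d17:-→d18:-→d19:-→d20:-→d21:-→d22:-→d23:-→d24:-→d25:-→d26:-→d27:-→d28:-→d29:-→d30:-→d31:-→d32:H7  best=H7
  + 210.0.0.0/7 (H7) depth=7
  + 211.48.0.0/12 (H4) depth=12
  ? 211.51.244.253  path d0:-→d1:-→d2:-→d3:-→d4:-→d5:-→d6:-→d7:H7→d8:-→d9:-→d10:-→d11:-→d12:H4→d13:-→d14:-  best=H4
  ? 211.48.0.49  path d0:-→d1:-→d2:-→d3:-→d4:-→d5:-→d6:-→d7:H7→d8:-→d9:-→d10:-→d11:-→d12:H4→d13:-→d14:-→d15:-→d16:H2  best=H2
  + 195.190.0.0/16 (H2) depth=16
  ? 210.0.0.239  path d0:-→d1:-→d2:-→d3:-→d4:-→d5:-→d6:-→d7:H7  best=H7
  del 211.48.0.0/12 (clear depth 12)
  + 195.190.166.0/24 (H6) depth=24
  + 195.190.166.96/28 (H0) depth=28
  ? 210.25.248.72  path d0:-→d1:-→d2:-→d3:-→d4:-→d5:-→d6:-→d7:H7  best=H7
  ? 195.190.166.204  path d0:-→d1:-→d2:-→d3:-→d4:-→d5:-→d6:-→d7:-→d8:-→d9:-→d10:-→d11:-→d12:-→d13:-→d14:-→d15:-→d16:H2→d17:-→d18:-→d19:-→d20:-→d21:-→d22:-→d23:-→d24:H6  best=H6
  del 195.190.166.0/24 (clear depth 24)
  ? 195.190.166.96  path d0:-→d1:-→d2:-→d3:-→d4:-→d5:-→d6:-→d7:-→d8:-→d9:-→d10:-→d11:-→d12:-→d13:-→d14:-→d15:-→d16:H2→d17:-→d18:-→d19:-→d20:-→d21:-→d22:-→d23:-→d24:-→d25:-→d26:-→d27:-→d28:H0  best=H0
  + 195.0.0.0/8 (H2) depth=8
  + 0.0.0.0/0 (H3) depth=0
  ? 195.190.0.13  path d0:H3→d1:-→d2:-→d3:-→d4:-→d5:-→d6:-→d7:-→d8:H2→d9:-→d10:-→d11:-→d12:-→d13:-→d14:-→d15:-→d16:H2  best=H2
  + 211.48.0.0/12 (H4) depth=12
  + 0.0.0.0/0 (H1) depth=0
  ? 210.0.0.7  path d0:H1→d1:-→d2:-→d3:-→d4:-→d5:-→d6:-→d7:H7  best=H7
  del 138.11.57.159/32 (clear depth 32)
  ? 210.0.0.131  path d0:H1→d1:-→d2:-→d3:-→d4:-→d5:-→d6:-→d7:H7  best=H7
  del 195.190.166.96/28 (clear depth 28)
  ? 210.0.0.14  path d0:H1→d1:-→d2:-→d3:-→d4:-→d5:-→d6:-→d7:H7  best=H7
  + 138.11.57.144/28 (H4) depth=28
  del 211.48.0.0/12 (clear depth 12)
  + 0.0.0.0/0 (H4) depth=0
  ? 211.48.0.5  path d0:H4→d1:-→d2:-→d3:-→d4:-→d5:-→d6:-→d7:H7→d8:-→d9:-→d10:-→d11:-→d12:-→d13:-→d14:-→d15:-→d16:H2  best=H2
  ? 138.11.57.145  path d0:H4→d1:-→d2:-→d3:-→d4:-→d5:-→d6:-→d7:-→d8:-→d9:-→d10:-→d11:-→d12:-→d13:-→d14:-→d15:-→d16:-→d17:-→d18:-→d19:-→d20:-→d21:-→d22:-→d23:-→d24:-→d25:-→d26:-→d27:-→d28:H4  best=H4

== LOOKUPS ==
["H7","H7","H4","H2","H7","H7","H6","H0","H2","H7","H7","H7","H2","H4"]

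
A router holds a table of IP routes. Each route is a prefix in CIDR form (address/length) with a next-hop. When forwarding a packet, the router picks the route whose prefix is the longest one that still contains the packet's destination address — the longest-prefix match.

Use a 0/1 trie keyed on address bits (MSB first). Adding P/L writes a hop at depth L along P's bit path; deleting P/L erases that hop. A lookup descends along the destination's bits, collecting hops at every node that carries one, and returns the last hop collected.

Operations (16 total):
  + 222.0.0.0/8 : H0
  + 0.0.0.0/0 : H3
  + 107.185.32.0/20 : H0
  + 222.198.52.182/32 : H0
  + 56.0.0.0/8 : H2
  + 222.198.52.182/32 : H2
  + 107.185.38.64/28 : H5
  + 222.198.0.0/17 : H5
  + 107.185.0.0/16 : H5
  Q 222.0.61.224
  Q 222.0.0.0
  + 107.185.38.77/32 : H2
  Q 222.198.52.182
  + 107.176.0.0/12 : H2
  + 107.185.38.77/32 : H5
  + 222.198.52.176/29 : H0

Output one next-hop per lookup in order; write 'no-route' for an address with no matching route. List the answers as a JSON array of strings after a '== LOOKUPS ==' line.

Apply in order:
  add 222.0.0.0/8 -> H0 at depth 8
  add 0.0.0.0/0 -> H3 at depth 0
  add 107.185.32.0/20 -> H0 at depth 20
  add 222.198.52.182/32 -> H0 at depth 32
  add 56.0.0.0/8 -> H2 at depth 8
  add 222.198.52.182/32 -> H2 at depth 32
  add 107.185.38.64/28 -> H5 at depth 28
  add 222.198.0.0/17 -> H5 at depth 17
  add 107.185.0.0/16 -> H5 at depth 16
  Q 222.0.61.224: descend 11011110 ; hops seen [H3,H0] ; pick H0
  Q 222.0.0.0: descend 11011110 ; hops seen [H3,H0] ; pick H0
  add 107.185.38.77/32 -> H2 at depth 32
  Q 222.198.52.182: descend 11011110110001100011010010110110 ; hops seen [H3,H0,H5,H2] ; pick H2
  add 107.176.0.0/12 -> H2 at depth 12
  add 107.185.38.77/32 -> H5 at depth 32
  add 222.198.52.176/29 -> H0 at depth 29

== LOOKUPS ==
["H0","H0","H2"]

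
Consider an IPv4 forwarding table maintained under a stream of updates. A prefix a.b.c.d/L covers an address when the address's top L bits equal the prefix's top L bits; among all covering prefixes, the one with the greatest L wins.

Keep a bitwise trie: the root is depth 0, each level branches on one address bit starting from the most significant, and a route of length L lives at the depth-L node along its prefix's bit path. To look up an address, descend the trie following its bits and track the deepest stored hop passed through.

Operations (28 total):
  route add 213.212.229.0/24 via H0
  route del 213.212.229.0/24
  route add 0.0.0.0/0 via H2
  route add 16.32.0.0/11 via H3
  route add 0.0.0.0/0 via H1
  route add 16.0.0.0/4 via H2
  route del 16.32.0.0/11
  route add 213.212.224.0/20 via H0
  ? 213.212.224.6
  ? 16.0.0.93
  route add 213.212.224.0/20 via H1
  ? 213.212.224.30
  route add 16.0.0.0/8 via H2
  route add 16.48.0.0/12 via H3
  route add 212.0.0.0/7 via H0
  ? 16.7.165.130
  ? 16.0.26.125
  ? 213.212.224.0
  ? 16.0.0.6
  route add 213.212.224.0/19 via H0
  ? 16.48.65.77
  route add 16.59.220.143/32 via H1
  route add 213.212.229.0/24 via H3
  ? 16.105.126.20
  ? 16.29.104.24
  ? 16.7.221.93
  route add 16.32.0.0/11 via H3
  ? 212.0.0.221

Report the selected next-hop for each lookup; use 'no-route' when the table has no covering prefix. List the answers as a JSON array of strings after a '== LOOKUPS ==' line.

Trace:
  add 213.212.229.0/24 -> H0 at depth 24
  del 213.212.229.0/24 (clear depth 24)
  add 0.0.0.0/0 -> H2 at depth 0
  add 16.32.0.0/11 -> H3 at depth 11
  add 0.0.0.0/0 -> H1 at depth 0
  add 16.0.0.0/4 -> H2 at depth 4
  del 16.32.0.0/11 (clear depth 11)
  add 213.212.224.0/20 -> H0 at depth 20
  Q 213.212.224.6: descend 110101011101010011100 ; hops seen [H1,H0] ; pick H0
  Q 16.0.0.93: descend 0001000000 ; hops seen [H1,H2] ; pick H2
  add 213.212.224.0/20 -> H1 at depth 20
  Q 213.212.224.30: descend 110101011101010011100 ; hops seen [H1,H1] ; pick H1
  add 16.0.0.0/8 -> H2 at depth 8
  add 16.48.0.0/12 -> H3 at depth 12
  add 212.0.0.0/7 -> H0 at depth 7
  Q 16.7.165.130: descend 0001000000 ; hops seen [H1,H2,H2] ; pick H2
  Q 16.0.26.125: descend 0001000000 ; hops seen [H1,H2,H2] ; pick H2
  Q 213.212.224.0: descend 110101011101010011100 ; hops seen [H1,H0,H1] ; pick H1
  Q 16.0.0.6: descend 0001000000 ; hops seen [H1,H2,H2] ; pick H2
  add 213.212.224.0/19 -> H0 at depth 19
  Q 16.48.65.77: descend 000100000011 ; hops seen [H1,H2,H2,H3] ; pick H3
  add 16.59.220.143/32 -> H1 at depth 32
  add 213.212.229.0/24 -> H3 at depth 24
  Q 16.105.126.20: descend 000100000 ; hops seen [H1,H2,H2] ; pick H2
  Q 16.29.104.24: descend 0001000000 ; hops seen [H1,H2,H2] ; pick H2
  Q 16.7.221.93: descend 0001000000 ; hops seen [H1,H2,H2] ; pick H2
  add 16.32.0.0/11 -> H3 at depth 11
  Q 212.0.0.221: descend 1101010 ; hops seen [H1,H0] ; pick H0

== LOOKUPS ==
["H0","H2","H1","H2","H2","H1","H2","H3","H2","H2","H2","H0"]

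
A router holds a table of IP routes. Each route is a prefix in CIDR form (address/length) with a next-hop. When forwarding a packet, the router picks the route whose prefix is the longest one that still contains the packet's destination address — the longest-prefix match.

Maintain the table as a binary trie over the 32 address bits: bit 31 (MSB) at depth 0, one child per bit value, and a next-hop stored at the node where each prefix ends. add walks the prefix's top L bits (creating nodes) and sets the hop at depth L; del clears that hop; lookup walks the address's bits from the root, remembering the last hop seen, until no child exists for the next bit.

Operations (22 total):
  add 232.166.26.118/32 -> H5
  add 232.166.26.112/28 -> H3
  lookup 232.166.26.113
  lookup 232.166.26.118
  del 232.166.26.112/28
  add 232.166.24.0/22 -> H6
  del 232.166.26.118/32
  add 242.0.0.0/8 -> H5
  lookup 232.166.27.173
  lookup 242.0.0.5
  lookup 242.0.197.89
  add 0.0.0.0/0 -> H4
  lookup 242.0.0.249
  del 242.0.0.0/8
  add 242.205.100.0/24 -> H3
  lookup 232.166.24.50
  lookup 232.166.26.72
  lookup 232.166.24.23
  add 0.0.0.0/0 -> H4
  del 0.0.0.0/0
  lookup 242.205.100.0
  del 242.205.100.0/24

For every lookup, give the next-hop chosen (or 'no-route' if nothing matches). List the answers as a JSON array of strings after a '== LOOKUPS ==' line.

Process each operation:
  + 232.166.26.118/32 (H5) depth=32
  + 232.166.26.112/28 (H3) depth=28
  ? 232.166.26.113  path d0:-→d1:-→d2:-→d3:-→d4:-→d5:-→d6:-→d7:-→d8:-→d9:-→d10:-→d11:-→d12:-→d13:-→d14:-→d15:-→d16:-→d17:-→d18:-→d19:-→d20:-→d21:-→d22:-→d23:-→d24:-→d25:-→d26:-→d27:-→d28:H3→d29:-  best=H3
  ? 232.166.26.118  path d0:-→d1:-→d2:-→d3:-→d4:-→d5:-→d6:-→d7:-→d8:-→d9:-→d10:-→d11:-→d12:-→d13:-→d14:-→d15:-→d16:-→d17:-→d18:-→d19:-→d20:-→d21:-→d22:-→d23:-→d24:-→d25:-→d26:-→d27:-→d28:H3→d29:-→d30:-→d31:-→d32:H5  best=H5
  - 232.166.26.112/28 clear@28
  + 232.166.24.0/22 (H6) depth=22
  - 232.166.26.118/32 clear@32
  + 242.0.0.0/8 (H5) depth=8
  ? 232.166.27.173  path d0:-→d1:-→d2:-→d3:-→d4:-→d5:-→d6:-→d7:-→d8:-→d9:-→d10:-→d11:-→d12:-→d13:-→d14:-→d15:-→d16:-→d17:-→d18:-→d19:-→d20:-→d21:-→d22:H6→d23:-  best=H6
  ? 242.0.0.5  path d0:-→d1:-→d2:-→d3:-→d4:-→d5:-→d6:-→d7:-→d8:H5  best=H5
  ? 242.0.197.89  path d0:-→d1:-→d2:-→d3:-→d4:-→d5:-→d6:-→d7:-→d8:H5  best=H5
  + 0.0.0.0/0 (H4) depth=0
  ? 242.0.0.249  path d0:H4→d1:-→d2:-→d3:-→d4:-→d5:-→d6:-→d7:-→d8:H5  best=H5
  - 242.0.0.0/8 clear@8
  + 242.205.100.0/24 (H3) depth=24
  ? 232.166.24.50  path d0:H4→d1:-→d2:-→d3:-→d4:-→d5:-→d6:-→d7:-→d8:-→d9:-→d10:-→d11:-→d12:-→d13:-→d14:-→d15:-→d16:-→d17:-→d18:-→d19:-→d20:-→d21:-→d22:H6  best=H6
  ? 232.166.26.72  path d0:H4→d1:-→d2:-→d3:-→d4:-→d5:-→d6:-→d7:-→d8:-→d9:-→d10:-→d11:-→d12:-→d13:-→d14:-→d15:-→d16:-→d17:-→d18:-→d19:-→d20:-→d21:-→d22:H6→d23:-→d24:-→d25:-→d26:-  best=H6
  ? 232.166.24.23  path d0:H4→d1:-→d2:-→d3:-→d4:-→d5:-→d6:-→d7:-→d8:-→d9:-→d10:-→d11:-→d12:-→d13:-→d14:-→d15:-→d16:-→d17:-→d18:-→d19:-→d20:-→d21:-→d22:H6  best=H6
  + 0.0.0.0/0 (H4) depth=0
  - 0.0.0.0/0 clear@0
  ? 242.205.100.0  path d0:-→d1:-→d2:-→d3:-→d4:-→d5:-→d6:-→d7:-→d8:-→d9:-→d10:-→d11:-→d12:-→d13:-→d14:-→d15:-→d16:-→d17:-→d18:-→d19:-→d20:-→d21:-→d22:-→d23:-→d24:H3  best=H3
  - 242.205.100.0/24 clear@24

== LOOKUPS ==
["H3","H5","H6","H5","H5","H5","H6","H6","H6","H3"]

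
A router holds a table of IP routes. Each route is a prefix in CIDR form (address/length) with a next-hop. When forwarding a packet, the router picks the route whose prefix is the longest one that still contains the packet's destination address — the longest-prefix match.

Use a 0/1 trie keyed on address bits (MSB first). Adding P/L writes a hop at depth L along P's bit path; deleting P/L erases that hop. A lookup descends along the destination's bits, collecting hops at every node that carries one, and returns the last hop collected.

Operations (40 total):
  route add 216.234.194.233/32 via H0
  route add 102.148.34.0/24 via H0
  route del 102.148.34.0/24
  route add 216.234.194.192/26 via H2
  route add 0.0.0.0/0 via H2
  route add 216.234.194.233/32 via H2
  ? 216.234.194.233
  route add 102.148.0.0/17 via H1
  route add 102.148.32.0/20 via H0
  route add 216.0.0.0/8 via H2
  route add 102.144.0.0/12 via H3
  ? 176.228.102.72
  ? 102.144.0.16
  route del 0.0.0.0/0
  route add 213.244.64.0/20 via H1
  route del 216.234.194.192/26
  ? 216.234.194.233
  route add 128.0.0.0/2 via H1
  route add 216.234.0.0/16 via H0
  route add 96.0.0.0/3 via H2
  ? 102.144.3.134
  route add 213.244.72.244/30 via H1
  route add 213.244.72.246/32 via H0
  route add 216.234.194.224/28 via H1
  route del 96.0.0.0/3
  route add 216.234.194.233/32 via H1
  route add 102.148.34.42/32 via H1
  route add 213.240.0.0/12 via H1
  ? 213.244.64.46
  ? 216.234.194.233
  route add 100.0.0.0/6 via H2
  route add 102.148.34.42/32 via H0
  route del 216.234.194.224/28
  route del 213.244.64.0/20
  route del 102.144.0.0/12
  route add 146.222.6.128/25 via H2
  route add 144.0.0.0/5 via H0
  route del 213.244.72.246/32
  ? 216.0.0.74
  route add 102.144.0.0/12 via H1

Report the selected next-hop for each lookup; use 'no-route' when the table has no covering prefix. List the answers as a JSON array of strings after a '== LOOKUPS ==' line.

Apply in order:
  + 216.234.194.233/32 (H0) depth=32
  + 102.148.34.0/24 (H0) depth=24
  del 102.148.34.0/24 (clear depth 24)
  + 216.234.194.192/26 (H2) depth=26
  + 0.0.0.0/0 (H2) depth=0
  + 216.234.194.233/32 (H2) depth=32
  lookup 216.234.194.233: bits 11011000111010101100001011101001 walk d0:H2→d1:-→d2:-→d3:-→d4:-→d5:-→d6:-→d7:-→d8:-→d9:-→d10:-→d11:-→d12:-→d13:-→d14:-→d15:-→d16:-→d17:-→d18:-→d19:-→d20:-→d21:-→d22:-→d23:-→d24:-→d25:-→d26:H2→d27:-→d28:-→d29:-→d30:-→d31:-→d32:H2 -> H2
  + 102.148.0.0/17 (H1) depth=17
  + 102.148.32.0/20 (H0) depth=20
  + 216.0.0.0/8 (H2) depth=8
  + 102.144.0.0/12 (H3) depth=12
  lookup 176.228.102.72: bits 1 walk d0:H2→d1:- -> H2
  lookup 102.144.0.16: bits 0110011010010 walk d0:H2→d1:-→d2:-→d3:-→d4:-→d5:-→d6:-→d7:-→d8:-→d9:-→d10:-→d11:-→d12:H3→d13:- -> H3
  del 0.0.0.0/0 (clear depth 0)
  + 213.244.64.0/20 (H1) depth=20
  del 216.234.194.192/26 (clear depth 26)
  lookup 216.234.194.233: bits 11011000111010101100001011101001 walk d0:-→d1:-→d2:-→d3:-→d4:-→d5:-→d6:-→d7:-→d8:H2→d9:-→d10:-→d11:-→d12:-→d13:-→d14:-→d15:-→d16:-→d17:-→d18:-→d19:-→d20:-→d21:-→d22:-→d23:-→d24:-→d25:-→d26:-→d27:-→d28:-→d29:-→d30:-→d31:-→d32:H2 -> H2
  + 128.0.0.0/2 (H1) depth=2
  + 216.234.0.0/16 (H0) depth=16
  + 96.0.0.0/3 (H2) depth=3
  lookup 102.144.3.134: bits 0110011010010 walk d0:-→d1:-→d2:-→d3:H2→d4:-→d5:-→d6:-→d7:-→d8:-→d9:-→d10:-→d11:-→d12:H3→d13:- -> H3
  + 213.244.72.244/30 (H1) depth=30
  + 213.244.72.246/32 (H0) depth=32
  + 216.234.194.224/28 (H1) depth=28
  del 96.0.0.0/3 (clear depth 3)
  + 216.234.194.233/32 (H1) depth=32
  + 102.148.34.42/32 (H1) depth=32
  + 213.240.0.0/12 (H1) depth=12
  lookup 213.244.64.46: bits 11010101111101000100 walk d0:-→d1:-→d2:-→d3:-→d4:-→d5:-→d6:-→d7:-→d8:-→d9:-→d10:-→d11:-→d12:H1→d13:-→d14:-→d15:-→d16:-→d17:-→d18:-→d19:-→d20:H1 -> H1
  lookup 216.234.194.233: bits 11011000111010101100001011101001 walk d0:-→d1:-→d2:-→d3:-→d4:-→d5:-→d6:-→d7:-→d8:H2→d9:-→d10:-→d11:-→d12:-→d13:-→d14:-→d15:-→d16:H0→d17:-→d18:-→d19:-→d20:-→d21:-→d22:-→d23:-→d24:-→d25:-→d26:-→d27:-→d28:H1→d29:-→d30:-→d31:-→d32:H1 -> H1
  + 100.0.0.0/6 (H2) depth=6
  + 102.148.34.42/32 (H0) depth=32
  del 216.234.194.224/28 (clear depth 28)
  del 213.244.64.0/20 (clear depth 20)
  del 102.144.0.0/12 (clear depth 12)
  + 146.222.6.128/25 (H2) depth=25
  + 144.0.0.0/5 (H0) depth=5
  del 213.244.72.246/32 (clear depth 32)
  lookup 216.0.0.74: bits 11011000 walk d0:-→d1:-→d2:-→d3:-→d4:-→d5:-→d6:-→d7:-→d8:H2 -> H2
  + 102.144.0.0/12 (H1) depth=12

== LOOKUPS ==
["H2","H2","H3","H2","H3","H1","H1","H2"]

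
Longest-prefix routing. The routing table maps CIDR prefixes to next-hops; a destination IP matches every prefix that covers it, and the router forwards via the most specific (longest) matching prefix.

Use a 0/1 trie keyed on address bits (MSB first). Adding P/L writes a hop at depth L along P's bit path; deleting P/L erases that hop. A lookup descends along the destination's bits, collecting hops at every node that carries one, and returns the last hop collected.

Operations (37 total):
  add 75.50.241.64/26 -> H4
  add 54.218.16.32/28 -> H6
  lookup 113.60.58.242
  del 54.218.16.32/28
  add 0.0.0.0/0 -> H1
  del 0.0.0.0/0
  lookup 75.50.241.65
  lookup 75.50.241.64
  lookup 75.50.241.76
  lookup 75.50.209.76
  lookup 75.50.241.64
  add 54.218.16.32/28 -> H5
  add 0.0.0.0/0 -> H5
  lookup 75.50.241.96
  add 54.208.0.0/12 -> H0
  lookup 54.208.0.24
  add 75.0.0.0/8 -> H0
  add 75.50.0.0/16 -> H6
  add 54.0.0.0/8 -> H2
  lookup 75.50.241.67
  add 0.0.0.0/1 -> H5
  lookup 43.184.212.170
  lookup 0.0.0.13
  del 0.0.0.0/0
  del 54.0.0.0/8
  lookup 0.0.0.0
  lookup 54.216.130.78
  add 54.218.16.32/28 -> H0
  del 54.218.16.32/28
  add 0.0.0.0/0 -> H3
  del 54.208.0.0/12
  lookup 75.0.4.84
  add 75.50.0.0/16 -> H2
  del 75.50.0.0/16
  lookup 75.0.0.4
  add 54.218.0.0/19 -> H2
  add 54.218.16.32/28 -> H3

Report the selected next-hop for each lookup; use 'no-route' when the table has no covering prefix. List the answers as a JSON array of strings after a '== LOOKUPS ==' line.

Process each operation:
  add 75.50.241.64/26 -> H4 at depth 26
  add 54.218.16.32/28 -> H6 at depth 28
  Q 113.60.58.242: descend 01 ; hops seen [∅] ; pick no-route
  - 54.218.16.32/28 clear@28
  add 0.0.0.0/0 -> H1 at depth 0
  - 0.0.0.0/0 clear@0
  Q 75.50.241.65: descend 01001011001100101111000101 ; hops seen [H4] ; pick H4
  Q 75.50.241.64: descend 01001011001100101111000101 ; hops seen [H4] ; pick H4
  Q 75.50.241.76: descend 01001011001100101111000101 ; hops seen [H4] ; pick H4
  Q 75.50.209.76: descend 010010110011001011 ; hops seen [∅] ; pick no-route
  Q 75.50.241.64: descend 01001011001100101111000101 ; hops seen [H4] ; pick H4
  add 54.218.16.32/28 -> H5 at depth 28
  add 0.0.0.0/0 -> H5 at depth 0
  Q 75.50.241.96: descend 01001011001100101111000101 ; hops seen [H5,H4] ; pick H4
  add 54.208.0.0/12 -> H0 at depth 12
  Q 54.208.0.24: descend 001101101101 ; hops seen [H5,H0] ; pick H0
  add 75.0.0.0/8 -> H0 at depth 8
  add 75.50.0.0/16 -> H6 at depth 16
  add 54.0.0.0/8 -> H2 at depth 8
  Q 75.50.241.67: descend 01001011001100101111000101 ; hops seen [H5,H0,H6,H4] ; pick H4
  add 0.0.0.0/1 -> H5 at depth 1
  Q 43.184.212.170: descend 001 ; hops seen [H5,H5] ; pick H5
  Q 0.0.0.13: descend 00 ; hops seen [H5,H5] ; pick H5
  - 0.0.0.0/0 clear@0
  - 54.0.0.0/8 clear@8
  Q 0.0.0.0: descend 00 ; hops seen [H5] ; pick H5
  Q 54.216.130.78: descend 00110110110110 ; hops seen [H5,H0] ; pick H0
  add 54.218.16.32/28 -> H0 at depth 28
  - 54.218.16.32/28 clear@28
  add 0.0.0.0/0 -> H3 at depth 0
  - 54.208.0.0/12 clear@12
  Q 75.0.4.84: descend 0100101100 ; hops seen [H3,H5,H0] ; pick H0
  add 75.50.0.0/16 -> H2 at depth 16
  - 75.50.0.0/16 clear@16
  Q 75.0.0.4: descend 0100101100 ; hops seen [H3,H5,H0] ; pick H0
  add 54.218.0.0/19 -> H2 at depth 19
  add 54.218.16.32/28 -> H3 at depth 28

== LOOKUPS ==
["no-route","H4","H4","H4","no-route","H4","H4","H0","H4","H5","H5","H5","H0","H0","H0"]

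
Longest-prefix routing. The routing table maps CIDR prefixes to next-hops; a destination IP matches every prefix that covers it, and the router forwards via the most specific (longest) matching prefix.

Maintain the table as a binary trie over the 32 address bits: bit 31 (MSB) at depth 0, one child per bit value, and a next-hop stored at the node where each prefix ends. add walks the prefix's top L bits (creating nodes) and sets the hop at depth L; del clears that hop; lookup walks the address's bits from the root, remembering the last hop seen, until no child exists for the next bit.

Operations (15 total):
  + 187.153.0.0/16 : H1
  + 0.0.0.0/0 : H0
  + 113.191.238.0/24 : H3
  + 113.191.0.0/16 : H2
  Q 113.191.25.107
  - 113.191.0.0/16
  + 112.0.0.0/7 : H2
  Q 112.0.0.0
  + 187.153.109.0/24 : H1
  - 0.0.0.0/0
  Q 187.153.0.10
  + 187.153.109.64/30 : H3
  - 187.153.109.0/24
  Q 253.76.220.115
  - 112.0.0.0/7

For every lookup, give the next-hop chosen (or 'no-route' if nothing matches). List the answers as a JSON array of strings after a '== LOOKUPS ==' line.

Process each operation:
  + 187.153.0.0/16 (H1) depth=16
  + 0.0.0.0/0 (H0) depth=0
  + 113.191.238.0/24 (H3) depth=24
  + 113.191.0.0/16 (H2) depth=16
  ? 113.191.25.107  path d0:H0→d1:-→d2:-→d3:-→d4:-→d5:-→d6:-→d7:-→d8:-→d9:-→d10:-→d11:-→d12:-→d13:-→d14:-→d15:-→d16:H2  best=H2
  del 113.191.0.0/16 (clear depth 16)
  + 112.0.0.0/7 (H2) depth=7
  ? 112.0.0.0  path d0:H0→d1:-→d2:-→d3:-→d4:-→d5:-→d6:-→d7:H2  best=H2
  + 187.153.109.0/24 (H1) depth=24
  del 0.0.0.0/0 (clear depth 0)
  ? 187.153.0.10  path d0:-→d1:-→d2:-→d3:-→d4:-→d5:-→d6:-→d7:-→d8:-→d9:-→d10:-→d11:-→d12:-→d13:-→d14:-→d15:-→d16:H1→d17:-  best=H1
  + 187.153.109.64/30 (H3) depth=30
  del 187.153.109.0/24 (clear depth 24)
  ? 253.76.220.115  path d0:-→d1:-  best=no-route
  del 112.0.0.0/7 (clear depth 7)

== LOOKUPS ==
["H2","H2","H1","no-route"]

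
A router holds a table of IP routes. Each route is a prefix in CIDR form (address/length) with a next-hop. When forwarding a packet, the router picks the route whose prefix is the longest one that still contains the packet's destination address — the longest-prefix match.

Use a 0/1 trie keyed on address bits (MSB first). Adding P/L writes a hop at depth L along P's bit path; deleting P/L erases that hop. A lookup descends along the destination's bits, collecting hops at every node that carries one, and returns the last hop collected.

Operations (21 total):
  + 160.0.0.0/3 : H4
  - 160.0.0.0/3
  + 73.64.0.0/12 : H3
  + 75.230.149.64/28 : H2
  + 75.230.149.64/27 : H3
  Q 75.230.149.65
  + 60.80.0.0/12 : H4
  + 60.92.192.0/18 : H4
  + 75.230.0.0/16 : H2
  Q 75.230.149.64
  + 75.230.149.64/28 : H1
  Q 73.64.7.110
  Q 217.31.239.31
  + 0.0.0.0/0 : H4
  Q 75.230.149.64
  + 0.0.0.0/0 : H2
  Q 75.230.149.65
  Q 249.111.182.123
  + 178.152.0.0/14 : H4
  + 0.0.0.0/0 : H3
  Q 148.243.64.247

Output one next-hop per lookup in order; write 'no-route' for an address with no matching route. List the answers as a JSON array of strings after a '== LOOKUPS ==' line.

Apply in order:
  + 160.0.0.0/3 (H4) depth=3
  del 160.0.0.0/3 (clear depth 3)
  + 73.64.0.0/12 (H3) depth=12
  + 75.230.149.64/28 (H2) depth=28
  + 75.230.149.64/27 (H3) depth=27
  Q 75.230.149.65: descend 0100101111100110100101010100 ; hops seen [H3,H2] ; pick H2
  + 60.80.0.0/12 (H4) depth=12
  + 60.92.192.0/18 (H4) depth=18
  + 75.230.0.0/16 (H2) depth=16
  Q 75.230.149.64: descend 0100101111100110100101010100 ; hops seen [H2,H3,H2] ; pick H2
  + 75.230.149.64/28 (H1) depth=28
  Q 73.64.7.110: descend 010010010100 ; hops seen [H3] ; pick H3
  Q 217.31.239.31: descend 1 ; hops seen [∅] ; pick no-route
  + 0.0.0.0/0 (H4) depth=0
  Q 75.230.149.64: descend 0100101111100110100101010100 ; hops seen [H4,H2,H3,H1] ; pick H1
  + 0.0.0.0/0 (H2) depth=0
  Q 75.230.149.65: descend 0100101111100110100101010100 ; hops seen [H2,H2,H3,H1] ; pick H1
  Q 249.111.182.123: descend 1 ; hops seen [H2] ; pick H2
  + 178.152.0.0/14 (H4) depth=14
  + 0.0.0.0/0 (H3) depth=0
  Q 148.243.64.247: descend 10 ; hops seen [H3] ; pick H3

== LOOKUPS ==
["H2","H2","H3","no-route","H1","H1","H2","H3"]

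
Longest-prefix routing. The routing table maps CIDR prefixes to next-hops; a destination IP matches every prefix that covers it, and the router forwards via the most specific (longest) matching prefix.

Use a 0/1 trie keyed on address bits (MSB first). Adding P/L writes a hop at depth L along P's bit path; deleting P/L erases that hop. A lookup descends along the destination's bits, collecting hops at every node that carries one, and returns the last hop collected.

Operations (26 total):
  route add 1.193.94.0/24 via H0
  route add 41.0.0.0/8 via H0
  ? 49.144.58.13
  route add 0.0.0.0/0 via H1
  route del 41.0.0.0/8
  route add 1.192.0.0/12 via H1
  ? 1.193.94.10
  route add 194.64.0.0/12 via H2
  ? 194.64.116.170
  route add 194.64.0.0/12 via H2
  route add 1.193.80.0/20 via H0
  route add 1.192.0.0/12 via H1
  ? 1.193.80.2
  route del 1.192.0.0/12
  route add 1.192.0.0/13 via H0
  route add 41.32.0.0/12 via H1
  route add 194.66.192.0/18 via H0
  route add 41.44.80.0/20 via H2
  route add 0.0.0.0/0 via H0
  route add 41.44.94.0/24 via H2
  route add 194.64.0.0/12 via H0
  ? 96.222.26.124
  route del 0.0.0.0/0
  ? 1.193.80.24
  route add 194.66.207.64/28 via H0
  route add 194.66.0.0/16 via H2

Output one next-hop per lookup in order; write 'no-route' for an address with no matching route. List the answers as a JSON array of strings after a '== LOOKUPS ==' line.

Process each operation:
  + 1.193.94.0/24 (H0) depth=24
  + 41.0.0.0/8 (H0) depth=8
  lookup 49.144.58.13: bits 001 walk d0:-→d1:-→d2:-→d3:- -> no-route
  + 0.0.0.0/0 (H1) depth=0
  - 41.0.0.0/8 clear@8
  + 1.192.0.0/12 (H1) depth=12
  lookup 1.193.94.10: bits 000000011100000101011110 walk d0:H1→d1:-→d2:-→d3:-→d4:-→d5:-→d6:-→d7:-→d8:-→d9:-→d10:-→d11:-→d12:H1→d13:-→d14:-→d15:-→d16:-→d17:-→d18:-→d19:-→d20:-→d21:-→d22:-→d23:-→d24:H0 -> H0
  + 194.64.0.0/12 (H2) depth=12
  lookup 194.64.116.170: bits 110000100100 walk d0:H1→d1:-→d2:-→d3:-→d4:-→d5:-→d6:-→d7:-→d8:-→d9:-→d10:-→d11:-→d12:H2 -> H2
  + 194.64.0.0/12 (H2) depth=12
  + 1.193.80.0/20 (H0) depth=20
  + 1.192.0.0/12 (H1) depth=12
  lookup 1.193.80.2: bits 00000001110000010101 walk d0:H1→d1:-→d2:-→d3:-→d4:-→d5:-→d6:-→d7:-→d8:-→d9:-→d10:-→d11:-→d12:H1→d13:-→d14:-→d15:-→d16:-→d17:-→d18:-→d19:-→d20:H0 -> H0
  - 1.192.0.0/12 clear@12
  + 1.192.0.0/13 (H0) depth=13
  + 41.32.0.0/12 (H1) depth=12
  + 194.66.192.0/18 (H0) depth=18
  + 41.44.80.0/20 (H2) depth=20
  + 0.0.0.0/0 (H0) depth=0
  + 41.44.94.0/24 (H2) depth=24
  + 194.64.0.0/12 (H0) depth=12
  lookup 96.222.26.124: bits 0 walk d0:H0→d1:- -> H0
  - 0.0.0.0/0 clear@0
  lookup 1.193.80.24: bits 00000001110000010101 walk d0:-→d1:-→d2:-→d3:-→d4:-→d5:-→d6:-→d7:-→d8:-→d9:-→d10:-→d11:-→d12:-→d13:H0→d14:-→d15:-→d16:-→d17:-→d18:-→d19:-→d20:H0 -> H0
  + 194.66.207.64/28 (H0) depth=28
  + 194.66.0.0/16 (H2) depth=16

== LOOKUPS ==
["no-route","H0","H2","H0","H0","H0"]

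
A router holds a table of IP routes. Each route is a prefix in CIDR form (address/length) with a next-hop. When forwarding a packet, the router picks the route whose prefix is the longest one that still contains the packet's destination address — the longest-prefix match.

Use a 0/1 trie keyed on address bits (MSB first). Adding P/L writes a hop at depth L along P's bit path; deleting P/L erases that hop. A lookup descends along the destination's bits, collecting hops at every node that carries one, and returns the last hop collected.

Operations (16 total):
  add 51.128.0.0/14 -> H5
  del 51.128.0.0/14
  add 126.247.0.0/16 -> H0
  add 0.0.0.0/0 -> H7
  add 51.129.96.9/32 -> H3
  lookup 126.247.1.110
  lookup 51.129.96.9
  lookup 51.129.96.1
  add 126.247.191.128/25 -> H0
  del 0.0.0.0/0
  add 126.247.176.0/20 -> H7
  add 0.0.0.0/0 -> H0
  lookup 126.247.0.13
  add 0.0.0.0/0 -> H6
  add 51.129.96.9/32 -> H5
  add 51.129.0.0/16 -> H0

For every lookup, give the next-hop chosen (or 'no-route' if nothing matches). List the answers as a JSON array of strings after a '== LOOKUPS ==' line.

Trace:
  add 51.128.0.0/14 -> H5 at depth 14
  del 51.128.0.0/14 (clear depth 14)
  add 126.247.0.0/16 -> H0 at depth 16
  add 0.0.0.0/0 -> H7 at depth 0
  add 51.129.96.9/32 -> H3 at depth 32
  lookup 126.247.1.110: bits 0111111011110111 walk d0:H7→d1:-→d2:-→d3:-→d4:-→d5:-→d6:-→d7:-→d8:-→d9:-→d10:-→d11:-→d12:-→d13:-→d14:-→d15:-→d16:H0 -> H0
  lookup 51.129.96.9: bits 00110011100000010110000000001001 walk d0:H7→d1:-→d2:-→d3:-→d4:-→d5:-→d6:-→d7:-→d8:-→d9:-→d10:-→d11:-→d12:-→d13:-→d14:-→d15:-→d16:-→d17:-→d18:-→d19:-→d20:-→d21:-→d22:-→d23:-→d24:-→d25:-→d26:-→d27:-→d28:-→d29:-→d30:-→d31:-→d32:H3 -> H3
  lookup 51.129.96.1: bits 0011001110000001011000000000 walk d0:H7→d1:-→d2:-→d3:-→d4:-→d5:-→d6:-→d7:-→d8:-→d9:-→d10:-→d11:-→d12:-→d13:-→d14:-→d15:-→d16:-→d17:-→d18:-→d19:-→d20:-→d21:-→d22:-→d23:-→d24:-→d25:-→d26:-→d27:-→d28:- -> H7
  add 126.247.191.128/25 -> H0 at depth 25
  del 0.0.0.0/0 (clear depth 0)
  add 126.247.176.0/20 -> H7 at depth 20
  add 0.0.0.0/0 -> H0 at depth 0
  lookup 126.247.0.13: bits 0111111011110111 walk d0:H0→d1:-→d2:-→d3:-→d4:-→d5:-→d6:-→d7:-→d8:-→d9:-→d10:-→d11:-→d12:-→d13:-→d14:-→d15:-→d16:H0 -> H0
  add 0.0.0.0/0 -> H6 at depth 0
  add 51.129.96.9/32 -> H5 at depth 32
  add 51.129.0.0/16 -> H0 at depth 16

== LOOKUPS ==
["H0","H3","H7","H0"]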